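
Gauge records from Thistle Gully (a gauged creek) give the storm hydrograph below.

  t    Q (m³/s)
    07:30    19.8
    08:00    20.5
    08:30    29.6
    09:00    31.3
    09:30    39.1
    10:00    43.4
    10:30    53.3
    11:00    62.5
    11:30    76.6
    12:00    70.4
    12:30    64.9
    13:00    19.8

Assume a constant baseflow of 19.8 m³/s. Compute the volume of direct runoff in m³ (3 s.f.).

V ≈ 5.28 × 10^5 m³

Direct-runoff ordinates (Q − Q_b): 0.0, 0.7, 9.8, 11.5, 19.3, 23.6, 33.5, 42.7, 56.8, 50.6, 45.1, 0.0 m³/s.
ΣQ_DR = 293.6 m³/s.
With Δt = 0.5 h = 1800 s, V = ΣQ_DR · Δt = 293.6 × 1800 = 5.28 × 10^5 m³.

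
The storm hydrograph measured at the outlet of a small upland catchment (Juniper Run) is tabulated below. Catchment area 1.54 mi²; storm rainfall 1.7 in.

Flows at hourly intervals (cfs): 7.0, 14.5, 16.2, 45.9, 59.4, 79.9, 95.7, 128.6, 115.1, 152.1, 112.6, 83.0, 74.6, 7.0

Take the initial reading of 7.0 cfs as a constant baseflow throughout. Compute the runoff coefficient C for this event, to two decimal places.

ΣQ_DR = 893.6 cfs; V = ΣQ_DR·Δt = 3.217 × 10^6 ft³.
Runoff depth d = V / A = 0.8992 in.
C = d / P = 0.8992 / 1.7 = 0.53.

C ≈ 0.53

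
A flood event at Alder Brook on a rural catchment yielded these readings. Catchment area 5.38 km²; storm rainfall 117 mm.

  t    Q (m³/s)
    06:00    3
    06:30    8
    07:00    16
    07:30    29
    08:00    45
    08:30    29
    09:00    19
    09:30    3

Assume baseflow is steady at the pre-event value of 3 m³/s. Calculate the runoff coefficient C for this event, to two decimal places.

C ≈ 0.37

ΣQ_DR = 128.0 m³/s; V = ΣQ_DR·Δt = 2.304 × 10^5 m³.
Runoff depth d = V / A = 42.83 mm.
C = d / P = 42.83 / 117 = 0.37.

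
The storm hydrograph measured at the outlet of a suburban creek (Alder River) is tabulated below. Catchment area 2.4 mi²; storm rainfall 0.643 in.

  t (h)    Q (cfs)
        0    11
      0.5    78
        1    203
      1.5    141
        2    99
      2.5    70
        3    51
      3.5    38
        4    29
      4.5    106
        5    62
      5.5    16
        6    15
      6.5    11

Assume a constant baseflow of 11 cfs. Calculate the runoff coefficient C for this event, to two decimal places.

ΣQ_DR = 776.0 cfs; V = ΣQ_DR·Δt = 1.397 × 10^6 ft³.
Runoff depth d = V / A = 0.2505 in.
C = d / P = 0.2505 / 0.643 = 0.39.

C ≈ 0.39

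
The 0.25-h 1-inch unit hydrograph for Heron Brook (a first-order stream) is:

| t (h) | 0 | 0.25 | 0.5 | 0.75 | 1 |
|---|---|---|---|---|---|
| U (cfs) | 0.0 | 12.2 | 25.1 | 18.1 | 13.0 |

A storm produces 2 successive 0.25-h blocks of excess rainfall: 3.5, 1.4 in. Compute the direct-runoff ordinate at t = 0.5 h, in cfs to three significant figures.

By discrete convolution, Q_j = Σ (P_i / 1 in) · U_{j−i}.
At t = 0.5 h (j=2): Q = (3.5/1)·25.1 + (1.4/1)·12.2 = 105 cfs.

Q ≈ 105 cfs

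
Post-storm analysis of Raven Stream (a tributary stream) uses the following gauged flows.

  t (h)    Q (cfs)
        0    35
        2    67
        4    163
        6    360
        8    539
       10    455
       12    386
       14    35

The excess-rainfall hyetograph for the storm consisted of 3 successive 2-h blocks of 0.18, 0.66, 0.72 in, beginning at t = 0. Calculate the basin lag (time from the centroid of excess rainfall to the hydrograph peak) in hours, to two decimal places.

Centroid of excess rainfall: t_c = Σ P_i·t̄_i / ΣP_i = 3.6923 h (block centres at 1, 3, 5 h).
Hydrograph peak occurs at t = 8 h, so basin lag t_L = 8 − 3.6923 = 4.31 h.

t_L ≈ 4.31 h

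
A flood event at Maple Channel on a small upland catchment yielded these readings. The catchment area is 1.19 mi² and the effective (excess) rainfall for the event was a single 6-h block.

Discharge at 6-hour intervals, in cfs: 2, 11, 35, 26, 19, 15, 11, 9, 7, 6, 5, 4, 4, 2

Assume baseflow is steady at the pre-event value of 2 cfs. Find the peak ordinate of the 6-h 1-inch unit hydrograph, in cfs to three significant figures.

U_p ≈ 33.0 cfs

Direct runoff: 0.0, 9.0, 33.0, 24.0, 17.0, 13.0, 9.0, 7.0, 5.0, 4.0, 3.0, 2.0, 2.0, 0.0 cfs; ΣQ_DR = 128.0 cfs, peak = 33.0 cfs.
Runoff depth d = ΣQ_DR·Δt / A = 128.0 × 21600 / (1.19 mi²) = 1.000 in.
The 1-inch UH is the DRH scaled by (1 in)/d, so U_p = 33.0 × 1/1.000 = 33.0 cfs.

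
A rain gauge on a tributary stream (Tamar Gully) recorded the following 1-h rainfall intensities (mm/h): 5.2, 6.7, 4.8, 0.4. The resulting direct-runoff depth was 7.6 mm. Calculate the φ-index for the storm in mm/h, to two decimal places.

φ ≈ 3.03 mm/h

Only the 3 blocks with intensity above φ contribute runoff: 5.2, 6.7, 4.8 mm/h.
Σ(I−φ)·Δt = d  ⇒  (5.2+6.7+4.8 − 3φ)·1 = 7.6
φ = (16.70 − 7.6/1) / 3 = 3.03 mm/h.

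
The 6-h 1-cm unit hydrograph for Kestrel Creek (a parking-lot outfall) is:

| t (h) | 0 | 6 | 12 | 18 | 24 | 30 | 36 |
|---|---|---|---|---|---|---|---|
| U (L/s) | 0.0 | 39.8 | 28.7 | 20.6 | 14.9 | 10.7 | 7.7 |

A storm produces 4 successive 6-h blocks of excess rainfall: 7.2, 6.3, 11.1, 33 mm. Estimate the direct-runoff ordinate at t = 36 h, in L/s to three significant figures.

By discrete convolution, Q_j = Σ (P_i / 10 mm) · U_{j−i}.
At t = 36 h (j=6): Q = (7.2/10)·7.7 + (6.3/10)·10.7 + (11.1/10)·14.9 + (33/10)·20.6 = 96.8 L/s.

Q ≈ 96.8 L/s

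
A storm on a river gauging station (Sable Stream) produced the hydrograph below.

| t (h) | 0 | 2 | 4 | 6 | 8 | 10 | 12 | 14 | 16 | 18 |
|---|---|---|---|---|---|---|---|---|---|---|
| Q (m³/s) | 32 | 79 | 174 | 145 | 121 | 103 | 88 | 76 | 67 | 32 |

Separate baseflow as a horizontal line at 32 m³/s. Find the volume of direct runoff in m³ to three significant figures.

V ≈ 4.30 × 10^6 m³

Direct-runoff ordinates (Q − Q_b): 0.0, 47.0, 142.0, 113.0, 89.0, 71.0, 56.0, 44.0, 35.0, 0.0 m³/s.
ΣQ_DR = 597.0 m³/s.
With Δt = 2 h = 7200 s, V = ΣQ_DR · Δt = 597.0 × 7200 = 4.30 × 10^6 m³.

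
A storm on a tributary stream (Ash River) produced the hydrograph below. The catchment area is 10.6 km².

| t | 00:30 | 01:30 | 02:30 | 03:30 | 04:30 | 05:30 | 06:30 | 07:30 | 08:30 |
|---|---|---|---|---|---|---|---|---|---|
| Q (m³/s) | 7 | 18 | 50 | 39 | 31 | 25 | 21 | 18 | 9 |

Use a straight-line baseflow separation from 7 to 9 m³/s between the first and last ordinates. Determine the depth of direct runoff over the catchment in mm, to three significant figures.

Direct runoff: 0.00, 10.75, 42.50, 31.25, 23.00, 16.75, 12.50, 9.25, 0.00 m³/s; ΣQ_DR = 146.0 m³/s.
V = ΣQ_DR · Δt = 146.0 × 3600 s = 5.256 × 10^5 m³.
Over A = 10.6 km², depth = V / A = 49.6 mm.

d ≈ 49.6 mm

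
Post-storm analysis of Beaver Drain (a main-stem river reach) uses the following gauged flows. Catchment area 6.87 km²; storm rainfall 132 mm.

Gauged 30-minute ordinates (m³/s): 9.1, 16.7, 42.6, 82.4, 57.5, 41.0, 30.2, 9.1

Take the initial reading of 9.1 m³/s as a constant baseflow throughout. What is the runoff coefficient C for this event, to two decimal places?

ΣQ_DR = 215.8 m³/s; V = ΣQ_DR·Δt = 3.884 × 10^5 m³.
Runoff depth d = V / A = 56.54 mm.
C = d / P = 56.54 / 132 = 0.43.

C ≈ 0.43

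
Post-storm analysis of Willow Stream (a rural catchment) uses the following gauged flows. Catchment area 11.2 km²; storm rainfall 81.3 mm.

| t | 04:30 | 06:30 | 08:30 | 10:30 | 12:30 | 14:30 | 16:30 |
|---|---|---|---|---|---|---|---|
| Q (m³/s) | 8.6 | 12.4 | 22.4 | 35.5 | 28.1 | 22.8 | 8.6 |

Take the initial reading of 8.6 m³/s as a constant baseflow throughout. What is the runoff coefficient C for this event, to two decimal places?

C ≈ 0.62

ΣQ_DR = 78.20 m³/s; V = ΣQ_DR·Δt = 5.630 × 10^5 m³.
Runoff depth d = V / A = 50.27 mm.
C = d / P = 50.27 / 81.3 = 0.62.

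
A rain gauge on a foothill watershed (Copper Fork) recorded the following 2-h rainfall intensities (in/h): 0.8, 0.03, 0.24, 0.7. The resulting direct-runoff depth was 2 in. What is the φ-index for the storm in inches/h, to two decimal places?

φ ≈ 0.25 in/h

Only the 2 blocks with intensity above φ contribute runoff: 0.8, 0.7 in/h.
Σ(I−φ)·Δt = d  ⇒  (0.8+0.7 − 2φ)·2 = 2
φ = (1.500 − 2/2) / 2 = 0.25 in/h.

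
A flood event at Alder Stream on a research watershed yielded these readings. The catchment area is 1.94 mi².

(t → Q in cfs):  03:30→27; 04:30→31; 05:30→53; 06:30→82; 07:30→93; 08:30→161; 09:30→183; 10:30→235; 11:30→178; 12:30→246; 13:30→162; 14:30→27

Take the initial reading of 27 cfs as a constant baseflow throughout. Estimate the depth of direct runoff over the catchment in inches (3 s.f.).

d ≈ 0.922 in

Direct runoff: 0.0, 4.0, 26.0, 55.0, 66.0, 134.0, 156.0, 208.0, 151.0, 219.0, 135.0, 0.0 cfs; ΣQ_DR = 1154 cfs.
V = ΣQ_DR · Δt = 1154 × 3600 s = 4.154 × 10^6 ft³.
Over A = 1.94 mi², depth = V / A = 0.922 in.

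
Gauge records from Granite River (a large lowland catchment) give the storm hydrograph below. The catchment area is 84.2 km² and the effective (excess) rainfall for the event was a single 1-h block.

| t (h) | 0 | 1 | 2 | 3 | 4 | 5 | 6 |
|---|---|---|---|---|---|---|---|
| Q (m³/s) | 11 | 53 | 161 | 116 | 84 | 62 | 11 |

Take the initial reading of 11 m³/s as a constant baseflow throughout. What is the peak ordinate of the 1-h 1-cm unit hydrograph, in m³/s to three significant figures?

U_p ≈ 83.3 m³/s

Direct runoff: 0.0, 42.0, 150.0, 105.0, 73.0, 51.0, 0.0 m³/s; ΣQ_DR = 421.0 m³/s, peak = 150.0 m³/s.
Runoff depth d = ΣQ_DR·Δt / A = 421.0 × 3600 / (84.2 km²) = 18.00 mm.
The 1-cm UH is the DRH scaled by (10 mm)/d, so U_p = 150.0 × 10/18.00 = 83.3 m³/s.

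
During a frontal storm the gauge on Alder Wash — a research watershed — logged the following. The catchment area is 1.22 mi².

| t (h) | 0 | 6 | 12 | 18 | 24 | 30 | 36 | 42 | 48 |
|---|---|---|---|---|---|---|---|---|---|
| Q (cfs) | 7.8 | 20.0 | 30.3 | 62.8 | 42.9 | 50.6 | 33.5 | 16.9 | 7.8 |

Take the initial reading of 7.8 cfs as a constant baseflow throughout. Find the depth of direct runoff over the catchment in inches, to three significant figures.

d ≈ 1.54 in

Direct runoff: 0.0, 12.2, 22.5, 55.0, 35.1, 42.8, 25.7, 9.1, 0.0 cfs; ΣQ_DR = 202.4 cfs.
V = ΣQ_DR · Δt = 202.4 × 21600 s = 4.372 × 10^6 ft³.
Over A = 1.22 mi², depth = V / A = 1.54 in.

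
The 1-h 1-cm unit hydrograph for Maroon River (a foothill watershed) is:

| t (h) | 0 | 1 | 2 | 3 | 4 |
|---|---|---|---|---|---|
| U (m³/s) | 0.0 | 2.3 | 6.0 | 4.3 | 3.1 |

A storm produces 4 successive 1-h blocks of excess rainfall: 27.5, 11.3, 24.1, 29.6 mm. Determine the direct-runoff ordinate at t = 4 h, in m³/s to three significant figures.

Q ≈ 34.7 m³/s

By discrete convolution, Q_j = Σ (P_i / 10 mm) · U_{j−i}.
At t = 4 h (j=4): Q = (27.5/10)·3.1 + (11.3/10)·4.3 + (24.1/10)·6.0 + (29.6/10)·2.3 = 34.7 m³/s.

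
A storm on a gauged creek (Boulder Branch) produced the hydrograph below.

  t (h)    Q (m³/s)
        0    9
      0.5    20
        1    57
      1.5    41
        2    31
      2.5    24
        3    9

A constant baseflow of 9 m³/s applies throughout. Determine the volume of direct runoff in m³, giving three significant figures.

Direct-runoff ordinates (Q − Q_b): 0.0, 11.0, 48.0, 32.0, 22.0, 15.0, 0.0 m³/s.
ΣQ_DR = 128.0 m³/s.
With Δt = 0.5 h = 1800 s, V = ΣQ_DR · Δt = 128.0 × 1800 = 2.30 × 10^5 m³.

V ≈ 2.30 × 10^5 m³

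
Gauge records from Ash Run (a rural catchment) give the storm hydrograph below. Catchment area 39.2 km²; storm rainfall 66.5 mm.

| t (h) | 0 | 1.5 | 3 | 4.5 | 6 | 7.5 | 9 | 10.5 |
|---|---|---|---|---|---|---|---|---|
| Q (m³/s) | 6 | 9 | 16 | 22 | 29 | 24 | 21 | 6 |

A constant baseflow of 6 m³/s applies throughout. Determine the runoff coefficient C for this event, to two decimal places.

ΣQ_DR = 85.00 m³/s; V = ΣQ_DR·Δt = 4.590 × 10^5 m³.
Runoff depth d = V / A = 11.71 mm.
C = d / P = 11.71 / 66.5 = 0.18.

C ≈ 0.18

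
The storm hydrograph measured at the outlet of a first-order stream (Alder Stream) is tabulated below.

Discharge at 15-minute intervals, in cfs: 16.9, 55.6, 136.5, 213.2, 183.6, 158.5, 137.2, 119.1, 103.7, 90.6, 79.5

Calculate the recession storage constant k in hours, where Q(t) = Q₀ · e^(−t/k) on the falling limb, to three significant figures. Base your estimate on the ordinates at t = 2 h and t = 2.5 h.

k ≈ 1.88 h

On the falling limb, Q drops from 103.7 to 79.5 cfs between t = 2 h and t = 2.5 h (Δt = 0.5 h).
k = −Δt / ln(Q₂/Q₁) = −0.5 / ln(79.5/103.7) = 1.88 h.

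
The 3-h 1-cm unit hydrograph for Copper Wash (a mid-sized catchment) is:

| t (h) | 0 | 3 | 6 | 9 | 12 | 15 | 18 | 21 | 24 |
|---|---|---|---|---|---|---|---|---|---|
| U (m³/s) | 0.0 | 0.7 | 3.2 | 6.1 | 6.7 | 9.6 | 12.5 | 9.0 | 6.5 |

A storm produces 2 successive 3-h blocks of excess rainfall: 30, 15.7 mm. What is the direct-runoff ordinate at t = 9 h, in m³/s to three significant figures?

By discrete convolution, Q_j = Σ (P_i / 10 mm) · U_{j−i}.
At t = 9 h (j=3): Q = (30/10)·6.1 + (15.7/10)·3.2 = 23.3 m³/s.

Q ≈ 23.3 m³/s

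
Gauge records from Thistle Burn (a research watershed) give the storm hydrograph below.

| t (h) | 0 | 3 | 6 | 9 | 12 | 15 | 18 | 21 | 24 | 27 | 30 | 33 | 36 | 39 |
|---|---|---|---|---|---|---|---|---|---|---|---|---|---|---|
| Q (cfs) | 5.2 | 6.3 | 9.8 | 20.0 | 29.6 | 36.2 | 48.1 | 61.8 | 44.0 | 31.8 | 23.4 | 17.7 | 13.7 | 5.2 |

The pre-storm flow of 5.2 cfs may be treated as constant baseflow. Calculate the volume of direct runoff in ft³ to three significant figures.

V ≈ 3.02 × 10^6 ft³

Direct-runoff ordinates (Q − Q_b): 0.0, 1.1, 4.6, 14.8, 24.4, 31.0, 42.9, 56.6, 38.8, 26.6, 18.2, 12.5, 8.5, 0.0 cfs.
ΣQ_DR = 280.0 cfs.
With Δt = 3 h = 10800 s, V = ΣQ_DR · Δt = 280.0 × 10800 = 3.02 × 10^6 ft³.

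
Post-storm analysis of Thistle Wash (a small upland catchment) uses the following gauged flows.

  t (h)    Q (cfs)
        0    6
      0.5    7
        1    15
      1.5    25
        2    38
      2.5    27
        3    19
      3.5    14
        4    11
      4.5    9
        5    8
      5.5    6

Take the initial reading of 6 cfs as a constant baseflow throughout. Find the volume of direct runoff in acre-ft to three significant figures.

V ≈ 4.67 acre-ft

Direct-runoff ordinates (Q − Q_b): 0.0, 1.0, 9.0, 19.0, 32.0, 21.0, 13.0, 8.0, 5.0, 3.0, 2.0, 0.0 cfs.
ΣQ_DR = 113.0 cfs.
With Δt = 0.5 h = 1800 s, V = ΣQ_DR · Δt = 113.0 × 1800 = 2.03 × 10^5 ft³ = 4.67 acre-ft.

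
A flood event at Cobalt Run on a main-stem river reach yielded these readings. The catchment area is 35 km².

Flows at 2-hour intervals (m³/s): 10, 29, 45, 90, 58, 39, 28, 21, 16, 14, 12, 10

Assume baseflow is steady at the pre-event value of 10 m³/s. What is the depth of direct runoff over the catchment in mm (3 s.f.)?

d ≈ 51.8 mm

Direct runoff: 0.0, 19.0, 35.0, 80.0, 48.0, 29.0, 18.0, 11.0, 6.0, 4.0, 2.0, 0.0 m³/s; ΣQ_DR = 252.0 m³/s.
V = ΣQ_DR · Δt = 252.0 × 7200 s = 1.814 × 10^6 m³.
Over A = 35 km², depth = V / A = 51.8 mm.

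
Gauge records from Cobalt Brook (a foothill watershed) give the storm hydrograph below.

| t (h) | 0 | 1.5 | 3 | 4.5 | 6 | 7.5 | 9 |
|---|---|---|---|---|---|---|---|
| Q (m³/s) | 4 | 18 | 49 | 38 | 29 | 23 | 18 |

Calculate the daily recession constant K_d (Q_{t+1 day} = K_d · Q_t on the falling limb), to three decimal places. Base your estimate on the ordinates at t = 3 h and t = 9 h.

Between t = 3 h and t = 9 h the flow falls from 49 to 18 m³/s over 4×1.5 h = 6 h.
Per-interval ratio K = (18/49)^(1/4) = 0.7785; K_d = K^(24/1.5) = 0.018.

K_d ≈ 0.018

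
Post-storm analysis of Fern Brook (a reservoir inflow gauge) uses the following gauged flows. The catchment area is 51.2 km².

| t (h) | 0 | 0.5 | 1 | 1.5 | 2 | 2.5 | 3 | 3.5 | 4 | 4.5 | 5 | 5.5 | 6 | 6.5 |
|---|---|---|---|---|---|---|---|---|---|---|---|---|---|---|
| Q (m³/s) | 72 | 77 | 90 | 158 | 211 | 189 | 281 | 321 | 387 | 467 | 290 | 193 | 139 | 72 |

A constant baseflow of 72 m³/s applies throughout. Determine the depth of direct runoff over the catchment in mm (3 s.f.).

Direct runoff: 0.0, 5.0, 18.0, 86.0, 139.0, 117.0, 209.0, 249.0, 315.0, 395.0, 218.0, 121.0, 67.0, 0.0 m³/s; ΣQ_DR = 1939 m³/s.
V = ΣQ_DR · Δt = 1939 × 1800 s = 3.490 × 10^6 m³.
Over A = 51.2 km², depth = V / A = 68.2 mm.

d ≈ 68.2 mm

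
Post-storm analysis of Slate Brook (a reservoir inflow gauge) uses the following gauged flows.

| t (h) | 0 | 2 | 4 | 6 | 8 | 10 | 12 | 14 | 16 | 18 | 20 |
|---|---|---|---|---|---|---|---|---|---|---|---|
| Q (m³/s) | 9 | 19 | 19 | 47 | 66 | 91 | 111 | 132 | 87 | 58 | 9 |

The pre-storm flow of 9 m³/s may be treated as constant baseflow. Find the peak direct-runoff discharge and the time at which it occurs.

Q_p = 123.0 m³/s at t = 14 h

Subtracting baseflow gives direct-runoff ordinates: 0.0, 10.0, 10.0, 38.0, 57.0, 82.0, 102.0, 123.0, 78.0, 49.0, 0.0 m³/s.
The maximum is 123.0 m³/s, occurring at the reading for t = 14 h.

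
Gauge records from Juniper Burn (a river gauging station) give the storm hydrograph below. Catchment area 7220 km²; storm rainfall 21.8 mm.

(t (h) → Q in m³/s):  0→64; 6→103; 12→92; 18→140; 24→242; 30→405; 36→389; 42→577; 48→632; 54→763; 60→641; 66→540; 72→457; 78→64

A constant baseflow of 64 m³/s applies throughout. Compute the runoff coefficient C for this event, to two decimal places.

C ≈ 0.58

ΣQ_DR = 4213 m³/s; V = ΣQ_DR·Δt = 9.100 × 10^7 m³.
Runoff depth d = V / A = 12.60 mm.
C = d / P = 12.60 / 21.8 = 0.58.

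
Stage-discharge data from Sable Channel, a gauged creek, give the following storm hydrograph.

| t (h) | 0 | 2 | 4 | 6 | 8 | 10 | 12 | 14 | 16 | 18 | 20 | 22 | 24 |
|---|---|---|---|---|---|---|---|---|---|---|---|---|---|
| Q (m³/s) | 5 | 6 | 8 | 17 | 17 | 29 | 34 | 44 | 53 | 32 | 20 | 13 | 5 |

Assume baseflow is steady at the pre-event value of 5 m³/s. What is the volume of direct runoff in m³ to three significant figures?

Direct-runoff ordinates (Q − Q_b): 0.0, 1.0, 3.0, 12.0, 12.0, 24.0, 29.0, 39.0, 48.0, 27.0, 15.0, 8.0, 0.0 m³/s.
ΣQ_DR = 218.0 m³/s.
With Δt = 2 h = 7200 s, V = ΣQ_DR · Δt = 218.0 × 7200 = 1.57 × 10^6 m³.

V ≈ 1.57 × 10^6 m³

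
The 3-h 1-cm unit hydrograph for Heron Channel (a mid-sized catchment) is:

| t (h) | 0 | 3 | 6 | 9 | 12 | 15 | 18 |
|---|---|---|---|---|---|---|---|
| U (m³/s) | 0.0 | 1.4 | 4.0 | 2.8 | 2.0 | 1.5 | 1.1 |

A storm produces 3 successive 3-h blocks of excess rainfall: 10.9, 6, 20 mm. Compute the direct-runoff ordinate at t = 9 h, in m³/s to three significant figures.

By discrete convolution, Q_j = Σ (P_i / 10 mm) · U_{j−i}.
At t = 9 h (j=3): Q = (10.9/10)·2.8 + (6/10)·4.0 + (20/10)·1.4 = 8.25 m³/s.

Q ≈ 8.25 m³/s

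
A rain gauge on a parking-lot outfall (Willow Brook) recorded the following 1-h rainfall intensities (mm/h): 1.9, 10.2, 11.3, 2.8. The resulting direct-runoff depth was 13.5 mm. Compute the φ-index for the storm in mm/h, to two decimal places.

φ ≈ 4.00 mm/h

Only the 2 blocks with intensity above φ contribute runoff: 10.2, 11.3 mm/h.
Σ(I−φ)·Δt = d  ⇒  (10.2+11.3 − 2φ)·1 = 13.5
φ = (21.50 − 13.5/1) / 2 = 4.00 mm/h.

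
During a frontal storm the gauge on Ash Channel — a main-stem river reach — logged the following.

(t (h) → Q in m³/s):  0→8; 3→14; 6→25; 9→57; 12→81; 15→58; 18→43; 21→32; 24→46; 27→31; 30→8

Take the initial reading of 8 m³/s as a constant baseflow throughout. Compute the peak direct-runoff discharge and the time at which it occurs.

Subtracting baseflow gives direct-runoff ordinates: 0.0, 6.0, 17.0, 49.0, 73.0, 50.0, 35.0, 24.0, 38.0, 23.0, 0.0 m³/s.
The maximum is 73.0 m³/s, occurring at the reading for t = 12 h.

Q_p = 73.0 m³/s at t = 12 h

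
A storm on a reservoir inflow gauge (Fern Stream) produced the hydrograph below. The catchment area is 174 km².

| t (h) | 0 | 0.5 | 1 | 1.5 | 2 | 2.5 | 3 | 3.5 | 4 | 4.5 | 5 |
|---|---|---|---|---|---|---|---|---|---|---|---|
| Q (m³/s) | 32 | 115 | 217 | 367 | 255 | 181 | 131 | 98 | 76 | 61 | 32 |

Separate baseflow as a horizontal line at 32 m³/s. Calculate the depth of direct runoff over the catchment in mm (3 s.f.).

d ≈ 12.5 mm

Direct runoff: 0.0, 83.0, 185.0, 335.0, 223.0, 149.0, 99.0, 66.0, 44.0, 29.0, 0.0 m³/s; ΣQ_DR = 1213 m³/s.
V = ΣQ_DR · Δt = 1213 × 1800 s = 2.183 × 10^6 m³.
Over A = 174 km², depth = V / A = 12.5 mm.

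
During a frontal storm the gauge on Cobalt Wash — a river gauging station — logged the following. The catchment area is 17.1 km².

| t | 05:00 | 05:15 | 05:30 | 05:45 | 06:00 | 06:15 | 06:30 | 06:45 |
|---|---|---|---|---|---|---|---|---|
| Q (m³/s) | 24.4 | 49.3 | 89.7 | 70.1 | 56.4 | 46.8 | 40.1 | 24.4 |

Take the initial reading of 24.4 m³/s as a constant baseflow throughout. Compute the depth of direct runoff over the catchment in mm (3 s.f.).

Direct runoff: 0.0, 24.9, 65.3, 45.7, 32.0, 22.4, 15.7, 0.0 m³/s; ΣQ_DR = 206.0 m³/s.
V = ΣQ_DR · Δt = 206.0 × 900 s = 1.854 × 10^5 m³.
Over A = 17.1 km², depth = V / A = 10.8 mm.

d ≈ 10.8 mm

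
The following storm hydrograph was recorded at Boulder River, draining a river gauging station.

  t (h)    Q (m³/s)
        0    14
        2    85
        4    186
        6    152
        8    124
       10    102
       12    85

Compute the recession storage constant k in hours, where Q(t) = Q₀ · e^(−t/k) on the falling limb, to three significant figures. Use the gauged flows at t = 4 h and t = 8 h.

On the falling limb, Q drops from 186 to 124 m³/s between t = 4 h and t = 8 h (Δt = 4 h).
k = −Δt / ln(Q₂/Q₁) = −4 / ln(124/186) = 9.87 h.

k ≈ 9.87 h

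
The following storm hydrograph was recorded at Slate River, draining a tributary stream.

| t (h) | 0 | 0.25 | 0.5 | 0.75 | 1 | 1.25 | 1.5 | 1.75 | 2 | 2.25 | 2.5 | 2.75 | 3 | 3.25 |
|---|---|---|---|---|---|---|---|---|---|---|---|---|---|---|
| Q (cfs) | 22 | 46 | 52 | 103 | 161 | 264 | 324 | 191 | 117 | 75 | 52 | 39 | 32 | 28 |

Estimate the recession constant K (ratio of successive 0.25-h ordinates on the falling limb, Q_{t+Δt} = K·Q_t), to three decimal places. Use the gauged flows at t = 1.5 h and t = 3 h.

K ≈ 0.680

Using the recession-limb readings at t = 1.5 h and t = 3 h: Q falls from 324 to 32 cfs over 6 intervals.
K = (Q₂/Q₁)^(1/6) = (32/324)^(1/6) = 0.680.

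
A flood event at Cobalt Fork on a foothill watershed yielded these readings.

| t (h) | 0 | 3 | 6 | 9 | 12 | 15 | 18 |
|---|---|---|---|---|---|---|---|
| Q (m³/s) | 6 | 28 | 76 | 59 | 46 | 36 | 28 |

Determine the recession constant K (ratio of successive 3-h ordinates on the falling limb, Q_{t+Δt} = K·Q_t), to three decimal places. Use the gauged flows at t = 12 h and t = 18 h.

K ≈ 0.780

Using the recession-limb readings at t = 12 h and t = 18 h: Q falls from 46 to 28 m³/s over 2 intervals.
K = (Q₂/Q₁)^(1/2) = (28/46)^(1/2) = 0.780.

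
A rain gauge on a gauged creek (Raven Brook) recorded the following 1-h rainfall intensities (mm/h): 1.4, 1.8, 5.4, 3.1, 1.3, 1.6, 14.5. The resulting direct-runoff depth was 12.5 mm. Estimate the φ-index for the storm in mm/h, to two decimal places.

Only the 2 blocks with intensity above φ contribute runoff: 5.4, 14.5 mm/h.
Σ(I−φ)·Δt = d  ⇒  (5.4+14.5 − 2φ)·1 = 12.5
φ = (19.90 − 12.5/1) / 2 = 3.70 mm/h.

φ ≈ 3.70 mm/h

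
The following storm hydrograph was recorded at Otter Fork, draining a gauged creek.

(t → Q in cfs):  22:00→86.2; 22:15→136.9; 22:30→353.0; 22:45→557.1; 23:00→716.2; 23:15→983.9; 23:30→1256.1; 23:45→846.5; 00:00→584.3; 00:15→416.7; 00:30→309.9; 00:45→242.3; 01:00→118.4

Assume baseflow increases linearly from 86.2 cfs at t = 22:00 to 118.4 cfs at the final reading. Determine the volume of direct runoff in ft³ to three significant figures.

V ≈ 4.75 × 10^6 ft³

Direct-runoff ordinates (Q − Q_b): 0.00, 48.02, 261.43, 462.85, 619.27, 884.28, 1153.80, 741.52, 476.63, 306.35, 196.87, 126.58, 0.00 cfs.
ΣQ_DR = 5278 cfs.
With Δt = 0.25 h = 900 s, V = ΣQ_DR · Δt = 5278 × 900 = 4.75 × 10^6 ft³.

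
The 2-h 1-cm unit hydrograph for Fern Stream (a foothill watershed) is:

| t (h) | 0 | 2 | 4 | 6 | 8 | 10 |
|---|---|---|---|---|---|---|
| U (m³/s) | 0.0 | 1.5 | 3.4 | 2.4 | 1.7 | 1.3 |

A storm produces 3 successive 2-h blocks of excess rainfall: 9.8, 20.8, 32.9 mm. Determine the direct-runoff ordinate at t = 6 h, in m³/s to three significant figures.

Q ≈ 14.4 m³/s

By discrete convolution, Q_j = Σ (P_i / 10 mm) · U_{j−i}.
At t = 6 h (j=3): Q = (9.8/10)·2.4 + (20.8/10)·3.4 + (32.9/10)·1.5 = 14.4 m³/s.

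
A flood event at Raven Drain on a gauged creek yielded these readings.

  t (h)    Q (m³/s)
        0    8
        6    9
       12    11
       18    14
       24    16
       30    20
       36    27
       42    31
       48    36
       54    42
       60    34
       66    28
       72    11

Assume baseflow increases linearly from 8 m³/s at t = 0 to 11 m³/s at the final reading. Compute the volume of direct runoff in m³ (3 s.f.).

V ≈ 3.53 × 10^6 m³

Direct-runoff ordinates (Q − Q_b): 0.00, 0.75, 2.50, 5.25, 7.00, 10.75, 17.50, 21.25, 26.00, 31.75, 23.50, 17.25, 0.00 m³/s.
ΣQ_DR = 163.5 m³/s.
With Δt = 6 h = 21600 s, V = ΣQ_DR · Δt = 163.5 × 21600 = 3.53 × 10^6 m³.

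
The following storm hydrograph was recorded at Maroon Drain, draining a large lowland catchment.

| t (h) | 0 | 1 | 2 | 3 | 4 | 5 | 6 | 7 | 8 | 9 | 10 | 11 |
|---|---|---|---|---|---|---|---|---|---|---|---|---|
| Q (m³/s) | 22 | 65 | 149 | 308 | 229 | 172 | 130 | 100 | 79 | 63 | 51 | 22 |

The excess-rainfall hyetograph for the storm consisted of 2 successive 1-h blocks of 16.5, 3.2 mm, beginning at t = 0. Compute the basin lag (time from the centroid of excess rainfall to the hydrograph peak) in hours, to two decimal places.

t_L ≈ 2.34 h

Centroid of excess rainfall: t_c = Σ P_i·t̄_i / ΣP_i = 0.6624 h (block centres at 0.5, 1.5 h).
Hydrograph peak occurs at t = 3 h, so basin lag t_L = 3 − 0.6624 = 2.34 h.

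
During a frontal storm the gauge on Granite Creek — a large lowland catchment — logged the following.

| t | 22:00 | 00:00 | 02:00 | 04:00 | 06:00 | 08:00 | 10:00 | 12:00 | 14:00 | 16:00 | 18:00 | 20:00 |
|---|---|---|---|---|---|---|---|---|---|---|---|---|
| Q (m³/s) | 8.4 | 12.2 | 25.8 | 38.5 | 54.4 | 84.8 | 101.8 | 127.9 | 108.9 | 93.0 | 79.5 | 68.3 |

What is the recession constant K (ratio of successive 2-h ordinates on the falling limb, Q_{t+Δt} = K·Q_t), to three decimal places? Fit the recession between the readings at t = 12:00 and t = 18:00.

K ≈ 0.853

Using the recession-limb readings at t = 12:00 and t = 18:00: Q falls from 127.9 to 79.5 m³/s over 3 intervals.
K = (Q₂/Q₁)^(1/3) = (79.5/127.9)^(1/3) = 0.853.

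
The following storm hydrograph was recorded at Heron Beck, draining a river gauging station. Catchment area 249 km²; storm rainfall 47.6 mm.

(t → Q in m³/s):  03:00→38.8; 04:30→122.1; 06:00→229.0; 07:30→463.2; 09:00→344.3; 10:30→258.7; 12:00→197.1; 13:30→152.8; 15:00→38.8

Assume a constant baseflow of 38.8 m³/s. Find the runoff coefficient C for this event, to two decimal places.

C ≈ 0.68

ΣQ_DR = 1496 m³/s; V = ΣQ_DR·Δt = 8.076 × 10^6 m³.
Runoff depth d = V / A = 32.43 mm.
C = d / P = 32.43 / 47.6 = 0.68.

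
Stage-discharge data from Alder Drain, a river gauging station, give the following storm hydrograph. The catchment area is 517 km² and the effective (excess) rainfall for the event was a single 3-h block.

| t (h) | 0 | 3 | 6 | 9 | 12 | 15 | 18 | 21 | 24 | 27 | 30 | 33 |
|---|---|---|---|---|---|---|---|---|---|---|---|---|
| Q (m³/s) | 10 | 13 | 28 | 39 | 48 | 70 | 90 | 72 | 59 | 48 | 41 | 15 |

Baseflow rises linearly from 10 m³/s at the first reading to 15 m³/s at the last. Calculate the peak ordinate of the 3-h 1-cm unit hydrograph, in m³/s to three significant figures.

Direct runoff: 0.00, 2.55, 17.09, 27.64, 36.18, 57.73, 77.27, 58.82, 45.36, 33.91, 26.45, 0.00 m³/s; ΣQ_DR = 383.0 m³/s, peak = 77.27 m³/s.
Runoff depth d = ΣQ_DR·Δt / A = 383.0 × 10800 / (517 km²) = 8.001 mm.
The 1-cm UH is the DRH scaled by (10 mm)/d, so U_p = 77.27 × 10/8.001 = 96.6 m³/s.

U_p ≈ 96.6 m³/s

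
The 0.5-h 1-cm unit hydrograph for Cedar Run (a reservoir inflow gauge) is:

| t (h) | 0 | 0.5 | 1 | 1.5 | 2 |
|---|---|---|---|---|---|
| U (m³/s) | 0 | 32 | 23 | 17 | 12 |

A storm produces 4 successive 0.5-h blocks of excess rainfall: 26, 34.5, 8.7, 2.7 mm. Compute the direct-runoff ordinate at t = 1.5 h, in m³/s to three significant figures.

By discrete convolution, Q_j = Σ (P_i / 10 mm) · U_{j−i}.
At t = 1.5 h (j=3): Q = (26/10)·17 + (34.5/10)·23 + (8.7/10)·32 + (2.7/10)·0 = 151 m³/s.

Q ≈ 151 m³/s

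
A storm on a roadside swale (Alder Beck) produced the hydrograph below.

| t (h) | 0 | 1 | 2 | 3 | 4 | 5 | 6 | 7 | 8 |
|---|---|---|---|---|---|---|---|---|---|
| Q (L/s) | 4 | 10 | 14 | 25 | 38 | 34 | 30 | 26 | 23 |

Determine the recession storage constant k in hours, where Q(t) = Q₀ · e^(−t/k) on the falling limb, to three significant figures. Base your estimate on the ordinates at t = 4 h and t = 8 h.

On the falling limb, Q drops from 38 to 23 L/s between t = 4 h and t = 8 h (Δt = 4 h).
k = −Δt / ln(Q₂/Q₁) = −4 / ln(23/38) = 7.97 h.

k ≈ 7.97 h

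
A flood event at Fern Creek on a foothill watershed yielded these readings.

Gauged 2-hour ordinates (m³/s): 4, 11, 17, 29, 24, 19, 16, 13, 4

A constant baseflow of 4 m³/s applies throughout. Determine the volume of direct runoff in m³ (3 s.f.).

Direct-runoff ordinates (Q − Q_b): 0.0, 7.0, 13.0, 25.0, 20.0, 15.0, 12.0, 9.0, 0.0 m³/s.
ΣQ_DR = 101.0 m³/s.
With Δt = 2 h = 7200 s, V = ΣQ_DR · Δt = 101.0 × 7200 = 7.27 × 10^5 m³.

V ≈ 7.27 × 10^5 m³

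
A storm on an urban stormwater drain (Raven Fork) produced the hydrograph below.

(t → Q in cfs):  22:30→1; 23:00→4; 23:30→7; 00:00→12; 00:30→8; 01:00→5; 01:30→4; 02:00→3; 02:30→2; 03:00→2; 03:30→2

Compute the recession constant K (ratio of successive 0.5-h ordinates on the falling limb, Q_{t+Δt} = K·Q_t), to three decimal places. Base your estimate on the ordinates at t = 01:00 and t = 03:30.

Using the recession-limb readings at t = 01:00 and t = 03:30: Q falls from 5 to 2 cfs over 5 intervals.
K = (Q₂/Q₁)^(1/5) = (2/5)^(1/5) = 0.833.

K ≈ 0.833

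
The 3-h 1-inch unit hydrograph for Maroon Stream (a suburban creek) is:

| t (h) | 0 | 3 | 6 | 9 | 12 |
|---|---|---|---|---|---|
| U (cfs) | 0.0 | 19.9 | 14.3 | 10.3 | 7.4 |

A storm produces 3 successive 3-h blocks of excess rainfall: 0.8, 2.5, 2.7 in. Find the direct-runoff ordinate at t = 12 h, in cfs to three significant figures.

Q ≈ 70.3 cfs

By discrete convolution, Q_j = Σ (P_i / 1 in) · U_{j−i}.
At t = 12 h (j=4): Q = (0.8/1)·7.4 + (2.5/1)·10.3 + (2.7/1)·14.3 = 70.3 cfs.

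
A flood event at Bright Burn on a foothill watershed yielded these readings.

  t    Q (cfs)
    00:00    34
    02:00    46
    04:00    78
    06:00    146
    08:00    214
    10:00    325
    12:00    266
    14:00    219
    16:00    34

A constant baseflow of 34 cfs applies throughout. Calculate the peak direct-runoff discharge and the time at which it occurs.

Q_p = 291.0 cfs at t = 10:00

Subtracting baseflow gives direct-runoff ordinates: 0.0, 12.0, 44.0, 112.0, 180.0, 291.0, 232.0, 185.0, 0.0 cfs.
The maximum is 291.0 cfs, occurring at the reading for t = 10:00.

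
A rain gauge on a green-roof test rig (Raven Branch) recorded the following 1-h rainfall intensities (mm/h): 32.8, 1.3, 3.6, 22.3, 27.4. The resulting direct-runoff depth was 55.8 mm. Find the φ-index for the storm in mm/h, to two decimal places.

Only the 3 blocks with intensity above φ contribute runoff: 32.8, 22.3, 27.4 mm/h.
Σ(I−φ)·Δt = d  ⇒  (32.8+22.3+27.4 − 3φ)·1 = 55.8
φ = (82.50 − 55.8/1) / 3 = 8.90 mm/h.

φ ≈ 8.90 mm/h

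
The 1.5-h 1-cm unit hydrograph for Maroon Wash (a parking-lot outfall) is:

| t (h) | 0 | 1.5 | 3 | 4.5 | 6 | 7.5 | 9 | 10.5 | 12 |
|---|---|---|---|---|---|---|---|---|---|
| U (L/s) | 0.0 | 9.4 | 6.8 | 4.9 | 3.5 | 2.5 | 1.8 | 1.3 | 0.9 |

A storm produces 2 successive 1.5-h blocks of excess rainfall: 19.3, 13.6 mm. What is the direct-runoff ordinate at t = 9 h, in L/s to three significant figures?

Q ≈ 6.87 L/s

By discrete convolution, Q_j = Σ (P_i / 10 mm) · U_{j−i}.
At t = 9 h (j=6): Q = (19.3/10)·1.8 + (13.6/10)·2.5 = 6.87 L/s.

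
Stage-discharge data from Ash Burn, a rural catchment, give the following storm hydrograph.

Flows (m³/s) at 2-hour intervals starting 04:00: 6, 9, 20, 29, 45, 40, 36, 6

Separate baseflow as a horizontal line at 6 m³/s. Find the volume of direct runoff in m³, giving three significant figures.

V ≈ 1.03 × 10^6 m³

Direct-runoff ordinates (Q − Q_b): 0.0, 3.0, 14.0, 23.0, 39.0, 34.0, 30.0, 0.0 m³/s.
ΣQ_DR = 143.0 m³/s.
With Δt = 2 h = 7200 s, V = ΣQ_DR · Δt = 143.0 × 7200 = 1.03 × 10^6 m³.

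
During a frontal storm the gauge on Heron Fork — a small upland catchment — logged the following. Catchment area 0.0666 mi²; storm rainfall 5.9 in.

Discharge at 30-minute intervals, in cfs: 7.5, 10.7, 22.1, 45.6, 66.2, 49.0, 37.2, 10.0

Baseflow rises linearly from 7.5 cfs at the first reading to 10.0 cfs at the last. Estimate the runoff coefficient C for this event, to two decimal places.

C ≈ 0.35

ΣQ_DR = 178.3 cfs; V = ΣQ_DR·Δt = 3.209 × 10^5 ft³.
Runoff depth d = V / A = 2.074 in.
C = d / P = 2.074 / 5.9 = 0.35.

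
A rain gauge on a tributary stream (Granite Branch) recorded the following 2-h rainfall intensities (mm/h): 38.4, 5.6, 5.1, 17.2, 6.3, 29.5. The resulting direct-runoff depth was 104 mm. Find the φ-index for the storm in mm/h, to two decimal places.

φ ≈ 11.03 mm/h

Only the 3 blocks with intensity above φ contribute runoff: 38.4, 17.2, 29.5 mm/h.
Σ(I−φ)·Δt = d  ⇒  (38.4+17.2+29.5 − 3φ)·2 = 104
φ = (85.10 − 104/2) / 3 = 11.03 mm/h.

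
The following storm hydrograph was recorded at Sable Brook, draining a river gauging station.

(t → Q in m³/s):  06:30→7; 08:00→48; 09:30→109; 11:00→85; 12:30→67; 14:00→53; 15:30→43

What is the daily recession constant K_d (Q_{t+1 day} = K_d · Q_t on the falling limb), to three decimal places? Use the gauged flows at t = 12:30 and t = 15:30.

Between t = 12:30 and t = 15:30 the flow falls from 67 to 43 m³/s over 2×1.5 h = 3 h.
Per-interval ratio K = (43/67)^(1/2) = 0.8011; K_d = K^(24/1.5) = 0.029.

K_d ≈ 0.029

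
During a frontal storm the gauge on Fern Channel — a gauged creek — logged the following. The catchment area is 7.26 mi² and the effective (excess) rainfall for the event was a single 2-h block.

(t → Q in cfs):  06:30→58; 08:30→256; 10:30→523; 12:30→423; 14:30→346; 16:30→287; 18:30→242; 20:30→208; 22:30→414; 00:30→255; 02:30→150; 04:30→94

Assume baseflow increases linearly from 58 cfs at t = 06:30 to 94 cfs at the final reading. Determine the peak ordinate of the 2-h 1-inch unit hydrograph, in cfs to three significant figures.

Direct runoff: 0.00, 194.73, 458.45, 355.18, 274.91, 212.64, 164.36, 127.09, 329.82, 167.55, 59.27, 0.00 cfs; ΣQ_DR = 2344 cfs, peak = 458.45 cfs.
Runoff depth d = ΣQ_DR·Δt / A = 2344 × 7200 / (7.26 mi²) = 1.001 in.
The 1-inch UH is the DRH scaled by (1 in)/d, so U_p = 458.45 × 1/1.001 = 458 cfs.

U_p ≈ 458 cfs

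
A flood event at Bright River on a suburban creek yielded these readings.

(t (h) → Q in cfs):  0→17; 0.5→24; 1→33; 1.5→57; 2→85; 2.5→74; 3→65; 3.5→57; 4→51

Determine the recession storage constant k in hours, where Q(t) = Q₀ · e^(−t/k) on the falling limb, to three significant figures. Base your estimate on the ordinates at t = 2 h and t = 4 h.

k ≈ 3.92 h

On the falling limb, Q drops from 85 to 51 cfs between t = 2 h and t = 4 h (Δt = 2 h).
k = −Δt / ln(Q₂/Q₁) = −2 / ln(51/85) = 3.92 h.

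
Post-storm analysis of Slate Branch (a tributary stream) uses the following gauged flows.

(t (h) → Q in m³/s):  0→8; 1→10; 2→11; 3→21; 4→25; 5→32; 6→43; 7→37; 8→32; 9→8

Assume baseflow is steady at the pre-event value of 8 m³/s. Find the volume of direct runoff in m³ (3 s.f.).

Direct-runoff ordinates (Q − Q_b): 0.0, 2.0, 3.0, 13.0, 17.0, 24.0, 35.0, 29.0, 24.0, 0.0 m³/s.
ΣQ_DR = 147.0 m³/s.
With Δt = 1 h = 3600 s, V = ΣQ_DR · Δt = 147.0 × 3600 = 5.29 × 10^5 m³.

V ≈ 5.29 × 10^5 m³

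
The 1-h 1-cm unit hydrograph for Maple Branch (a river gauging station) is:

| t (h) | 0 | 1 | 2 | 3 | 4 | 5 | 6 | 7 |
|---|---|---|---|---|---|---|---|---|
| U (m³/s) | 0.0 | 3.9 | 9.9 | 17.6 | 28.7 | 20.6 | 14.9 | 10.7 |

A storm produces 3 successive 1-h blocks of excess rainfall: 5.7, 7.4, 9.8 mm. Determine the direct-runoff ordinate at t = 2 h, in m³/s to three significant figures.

By discrete convolution, Q_j = Σ (P_i / 10 mm) · U_{j−i}.
At t = 2 h (j=2): Q = (5.7/10)·9.9 + (7.4/10)·3.9 + (9.8/10)·0.0 = 8.53 m³/s.

Q ≈ 8.53 m³/s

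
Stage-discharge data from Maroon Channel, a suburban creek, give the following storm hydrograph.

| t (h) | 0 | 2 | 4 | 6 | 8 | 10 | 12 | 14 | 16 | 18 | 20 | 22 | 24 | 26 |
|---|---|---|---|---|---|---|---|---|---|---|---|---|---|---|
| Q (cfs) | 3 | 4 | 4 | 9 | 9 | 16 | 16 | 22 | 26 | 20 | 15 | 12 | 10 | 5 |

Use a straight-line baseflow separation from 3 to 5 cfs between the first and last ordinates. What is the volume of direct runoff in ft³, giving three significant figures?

Direct-runoff ordinates (Q − Q_b): 0.00, 0.85, 0.69, 5.54, 5.38, 12.23, 12.08, 17.92, 21.77, 15.62, 10.46, 7.31, 5.15, 0.00 cfs.
ΣQ_DR = 115.0 cfs.
With Δt = 2 h = 7200 s, V = ΣQ_DR · Δt = 115.0 × 7200 = 8.28 × 10^5 ft³.

V ≈ 8.28 × 10^5 ft³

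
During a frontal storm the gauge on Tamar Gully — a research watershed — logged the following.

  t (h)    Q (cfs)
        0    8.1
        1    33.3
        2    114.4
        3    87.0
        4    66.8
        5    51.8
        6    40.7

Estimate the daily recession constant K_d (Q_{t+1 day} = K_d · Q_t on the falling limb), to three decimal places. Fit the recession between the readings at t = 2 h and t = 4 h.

Between t = 2 h and t = 4 h the flow falls from 114.4 to 66.8 cfs over 2×1 h = 2 h.
Per-interval ratio K = (66.8/114.4)^(1/2) = 0.7641; K_d = K^(24/1) = 0.002.

K_d ≈ 0.002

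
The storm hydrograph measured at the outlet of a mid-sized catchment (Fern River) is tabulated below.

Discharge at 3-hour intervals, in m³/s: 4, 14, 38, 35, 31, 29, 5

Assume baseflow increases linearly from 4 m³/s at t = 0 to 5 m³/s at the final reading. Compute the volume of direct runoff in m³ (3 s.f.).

V ≈ 1.34 × 10^6 m³

Direct-runoff ordinates (Q − Q_b): 0.00, 9.83, 33.67, 30.50, 26.33, 24.17, 0.00 m³/s.
ΣQ_DR = 124.5 m³/s.
With Δt = 3 h = 10800 s, V = ΣQ_DR · Δt = 124.5 × 10800 = 1.34 × 10^6 m³.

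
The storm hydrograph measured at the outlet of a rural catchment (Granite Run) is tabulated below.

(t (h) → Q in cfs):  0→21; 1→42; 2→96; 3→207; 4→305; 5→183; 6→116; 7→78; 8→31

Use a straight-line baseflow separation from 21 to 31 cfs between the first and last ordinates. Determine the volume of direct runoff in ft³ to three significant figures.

Direct-runoff ordinates (Q − Q_b): 0.00, 19.75, 72.50, 182.25, 279.00, 155.75, 87.50, 48.25, 0.00 cfs.
ΣQ_DR = 845.0 cfs.
With Δt = 1 h = 3600 s, V = ΣQ_DR · Δt = 845.0 × 3600 = 3.04 × 10^6 ft³.

V ≈ 3.04 × 10^6 ft³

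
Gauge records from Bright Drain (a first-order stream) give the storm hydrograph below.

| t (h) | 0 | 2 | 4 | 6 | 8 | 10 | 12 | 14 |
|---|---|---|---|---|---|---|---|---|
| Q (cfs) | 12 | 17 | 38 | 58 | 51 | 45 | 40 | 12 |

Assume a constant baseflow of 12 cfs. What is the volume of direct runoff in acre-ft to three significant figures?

Direct-runoff ordinates (Q − Q_b): 0.0, 5.0, 26.0, 46.0, 39.0, 33.0, 28.0, 0.0 cfs.
ΣQ_DR = 177.0 cfs.
With Δt = 2 h = 7200 s, V = ΣQ_DR · Δt = 177.0 × 7200 = 1.27 × 10^6 ft³ = 29.3 acre-ft.

V ≈ 29.3 acre-ft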